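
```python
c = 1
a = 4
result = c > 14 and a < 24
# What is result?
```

Answer: False

Derivation:
Trace (tracking result):
c = 1  # -> c = 1
a = 4  # -> a = 4
result = c > 14 and a < 24  # -> result = False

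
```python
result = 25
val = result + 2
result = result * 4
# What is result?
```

Answer: 100

Derivation:
Trace (tracking result):
result = 25  # -> result = 25
val = result + 2  # -> val = 27
result = result * 4  # -> result = 100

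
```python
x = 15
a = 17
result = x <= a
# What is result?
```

Trace (tracking result):
x = 15  # -> x = 15
a = 17  # -> a = 17
result = x <= a  # -> result = True

Answer: True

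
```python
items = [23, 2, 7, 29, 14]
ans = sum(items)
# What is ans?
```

Trace (tracking ans):
items = [23, 2, 7, 29, 14]  # -> items = [23, 2, 7, 29, 14]
ans = sum(items)  # -> ans = 75

Answer: 75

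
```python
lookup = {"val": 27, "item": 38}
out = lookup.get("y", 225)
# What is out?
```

Answer: 225

Derivation:
Trace (tracking out):
lookup = {'val': 27, 'item': 38}  # -> lookup = {'val': 27, 'item': 38}
out = lookup.get('y', 225)  # -> out = 225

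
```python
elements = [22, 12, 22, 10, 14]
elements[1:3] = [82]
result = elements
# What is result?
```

Trace (tracking result):
elements = [22, 12, 22, 10, 14]  # -> elements = [22, 12, 22, 10, 14]
elements[1:3] = [82]  # -> elements = [22, 82, 10, 14]
result = elements  # -> result = [22, 82, 10, 14]

Answer: [22, 82, 10, 14]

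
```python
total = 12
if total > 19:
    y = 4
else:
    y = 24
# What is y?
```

Answer: 24

Derivation:
Trace (tracking y):
total = 12  # -> total = 12
if total > 19:  # condition is False
else:
    y = 24  # -> y = 24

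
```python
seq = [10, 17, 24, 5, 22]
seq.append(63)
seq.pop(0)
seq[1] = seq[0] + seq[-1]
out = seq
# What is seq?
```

Answer: [17, 80, 5, 22, 63]

Derivation:
Trace (tracking seq):
seq = [10, 17, 24, 5, 22]  # -> seq = [10, 17, 24, 5, 22]
seq.append(63)  # -> seq = [10, 17, 24, 5, 22, 63]
seq.pop(0)  # -> seq = [17, 24, 5, 22, 63]
seq[1] = seq[0] + seq[-1]  # -> seq = [17, 80, 5, 22, 63]
out = seq  # -> out = [17, 80, 5, 22, 63]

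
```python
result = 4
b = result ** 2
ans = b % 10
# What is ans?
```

Answer: 6

Derivation:
Trace (tracking ans):
result = 4  # -> result = 4
b = result ** 2  # -> b = 16
ans = b % 10  # -> ans = 6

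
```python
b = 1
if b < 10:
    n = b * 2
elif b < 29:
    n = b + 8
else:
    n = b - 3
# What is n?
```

Answer: 2

Derivation:
Trace (tracking n):
b = 1  # -> b = 1
if b < 10:  # condition is True
    n = b * 2  # -> n = 2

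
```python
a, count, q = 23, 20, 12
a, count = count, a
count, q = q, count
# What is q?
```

Trace (tracking q):
a, count, q = (23, 20, 12)  # -> a = 23, count = 20, q = 12
a, count = (count, a)  # -> a = 20, count = 23
count, q = (q, count)  # -> count = 12, q = 23

Answer: 23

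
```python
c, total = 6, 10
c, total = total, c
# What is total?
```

Trace (tracking total):
c, total = (6, 10)  # -> c = 6, total = 10
c, total = (total, c)  # -> c = 10, total = 6

Answer: 6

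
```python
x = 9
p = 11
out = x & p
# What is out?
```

Trace (tracking out):
x = 9  # -> x = 9
p = 11  # -> p = 11
out = x & p  # -> out = 9

Answer: 9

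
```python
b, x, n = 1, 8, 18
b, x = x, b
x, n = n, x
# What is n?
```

Answer: 1

Derivation:
Trace (tracking n):
b, x, n = (1, 8, 18)  # -> b = 1, x = 8, n = 18
b, x = (x, b)  # -> b = 8, x = 1
x, n = (n, x)  # -> x = 18, n = 1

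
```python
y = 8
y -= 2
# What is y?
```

Answer: 6

Derivation:
Trace (tracking y):
y = 8  # -> y = 8
y -= 2  # -> y = 6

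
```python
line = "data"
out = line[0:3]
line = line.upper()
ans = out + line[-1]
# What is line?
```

Trace (tracking line):
line = 'data'  # -> line = 'data'
out = line[0:3]  # -> out = 'dat'
line = line.upper()  # -> line = 'DATA'
ans = out + line[-1]  # -> ans = 'datA'

Answer: 'DATA'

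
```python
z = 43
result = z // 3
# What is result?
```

Trace (tracking result):
z = 43  # -> z = 43
result = z // 3  # -> result = 14

Answer: 14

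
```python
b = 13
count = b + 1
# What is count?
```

Trace (tracking count):
b = 13  # -> b = 13
count = b + 1  # -> count = 14

Answer: 14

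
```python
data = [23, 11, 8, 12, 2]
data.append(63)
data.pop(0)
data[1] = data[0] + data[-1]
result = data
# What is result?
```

Answer: [11, 74, 12, 2, 63]

Derivation:
Trace (tracking result):
data = [23, 11, 8, 12, 2]  # -> data = [23, 11, 8, 12, 2]
data.append(63)  # -> data = [23, 11, 8, 12, 2, 63]
data.pop(0)  # -> data = [11, 8, 12, 2, 63]
data[1] = data[0] + data[-1]  # -> data = [11, 74, 12, 2, 63]
result = data  # -> result = [11, 74, 12, 2, 63]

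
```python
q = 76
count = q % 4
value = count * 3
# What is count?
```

Answer: 0

Derivation:
Trace (tracking count):
q = 76  # -> q = 76
count = q % 4  # -> count = 0
value = count * 3  # -> value = 0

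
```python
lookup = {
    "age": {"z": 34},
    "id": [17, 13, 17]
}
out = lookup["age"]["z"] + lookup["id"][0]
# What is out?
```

Answer: 51

Derivation:
Trace (tracking out):
lookup = {'age': {'z': 34}, 'id': [17, 13, 17]}  # -> lookup = {'age': {'z': 34}, 'id': [17, 13, 17]}
out = lookup['age']['z'] + lookup['id'][0]  # -> out = 51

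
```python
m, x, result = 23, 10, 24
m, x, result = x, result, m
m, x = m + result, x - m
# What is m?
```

Trace (tracking m):
m, x, result = (23, 10, 24)  # -> m = 23, x = 10, result = 24
m, x, result = (x, result, m)  # -> m = 10, x = 24, result = 23
m, x = (m + result, x - m)  # -> m = 33, x = 14

Answer: 33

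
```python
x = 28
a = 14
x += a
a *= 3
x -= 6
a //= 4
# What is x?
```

Trace (tracking x):
x = 28  # -> x = 28
a = 14  # -> a = 14
x += a  # -> x = 42
a *= 3  # -> a = 42
x -= 6  # -> x = 36
a //= 4  # -> a = 10

Answer: 36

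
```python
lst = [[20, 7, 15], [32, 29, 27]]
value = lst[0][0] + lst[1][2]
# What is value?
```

Trace (tracking value):
lst = [[20, 7, 15], [32, 29, 27]]  # -> lst = [[20, 7, 15], [32, 29, 27]]
value = lst[0][0] + lst[1][2]  # -> value = 47

Answer: 47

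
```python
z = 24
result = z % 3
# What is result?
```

Trace (tracking result):
z = 24  # -> z = 24
result = z % 3  # -> result = 0

Answer: 0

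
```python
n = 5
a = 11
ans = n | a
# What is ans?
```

Answer: 15

Derivation:
Trace (tracking ans):
n = 5  # -> n = 5
a = 11  # -> a = 11
ans = n | a  # -> ans = 15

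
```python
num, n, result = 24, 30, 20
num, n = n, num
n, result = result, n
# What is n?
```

Answer: 20

Derivation:
Trace (tracking n):
num, n, result = (24, 30, 20)  # -> num = 24, n = 30, result = 20
num, n = (n, num)  # -> num = 30, n = 24
n, result = (result, n)  # -> n = 20, result = 24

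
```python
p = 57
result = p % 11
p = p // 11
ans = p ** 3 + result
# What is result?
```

Trace (tracking result):
p = 57  # -> p = 57
result = p % 11  # -> result = 2
p = p // 11  # -> p = 5
ans = p ** 3 + result  # -> ans = 127

Answer: 2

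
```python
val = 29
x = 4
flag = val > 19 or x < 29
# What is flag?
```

Answer: True

Derivation:
Trace (tracking flag):
val = 29  # -> val = 29
x = 4  # -> x = 4
flag = val > 19 or x < 29  # -> flag = True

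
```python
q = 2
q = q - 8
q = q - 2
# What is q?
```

Answer: -8

Derivation:
Trace (tracking q):
q = 2  # -> q = 2
q = q - 8  # -> q = -6
q = q - 2  # -> q = -8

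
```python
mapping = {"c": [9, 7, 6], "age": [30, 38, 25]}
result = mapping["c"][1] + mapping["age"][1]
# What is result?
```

Trace (tracking result):
mapping = {'c': [9, 7, 6], 'age': [30, 38, 25]}  # -> mapping = {'c': [9, 7, 6], 'age': [30, 38, 25]}
result = mapping['c'][1] + mapping['age'][1]  # -> result = 45

Answer: 45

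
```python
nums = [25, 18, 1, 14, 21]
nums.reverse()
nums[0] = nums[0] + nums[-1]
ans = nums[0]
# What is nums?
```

Answer: [46, 14, 1, 18, 25]

Derivation:
Trace (tracking nums):
nums = [25, 18, 1, 14, 21]  # -> nums = [25, 18, 1, 14, 21]
nums.reverse()  # -> nums = [21, 14, 1, 18, 25]
nums[0] = nums[0] + nums[-1]  # -> nums = [46, 14, 1, 18, 25]
ans = nums[0]  # -> ans = 46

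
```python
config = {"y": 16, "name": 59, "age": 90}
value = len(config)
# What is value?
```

Answer: 3

Derivation:
Trace (tracking value):
config = {'y': 16, 'name': 59, 'age': 90}  # -> config = {'y': 16, 'name': 59, 'age': 90}
value = len(config)  # -> value = 3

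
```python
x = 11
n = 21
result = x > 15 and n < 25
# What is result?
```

Trace (tracking result):
x = 11  # -> x = 11
n = 21  # -> n = 21
result = x > 15 and n < 25  # -> result = False

Answer: False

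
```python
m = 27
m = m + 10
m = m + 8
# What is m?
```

Trace (tracking m):
m = 27  # -> m = 27
m = m + 10  # -> m = 37
m = m + 8  # -> m = 45

Answer: 45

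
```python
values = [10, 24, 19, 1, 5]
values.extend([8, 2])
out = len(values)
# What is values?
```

Answer: [10, 24, 19, 1, 5, 8, 2]

Derivation:
Trace (tracking values):
values = [10, 24, 19, 1, 5]  # -> values = [10, 24, 19, 1, 5]
values.extend([8, 2])  # -> values = [10, 24, 19, 1, 5, 8, 2]
out = len(values)  # -> out = 7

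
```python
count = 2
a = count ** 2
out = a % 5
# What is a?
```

Answer: 4

Derivation:
Trace (tracking a):
count = 2  # -> count = 2
a = count ** 2  # -> a = 4
out = a % 5  # -> out = 4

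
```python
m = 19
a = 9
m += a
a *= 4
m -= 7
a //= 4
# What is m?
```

Trace (tracking m):
m = 19  # -> m = 19
a = 9  # -> a = 9
m += a  # -> m = 28
a *= 4  # -> a = 36
m -= 7  # -> m = 21
a //= 4  # -> a = 9

Answer: 21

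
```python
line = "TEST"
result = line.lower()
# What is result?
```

Answer: 'test'

Derivation:
Trace (tracking result):
line = 'TEST'  # -> line = 'TEST'
result = line.lower()  # -> result = 'test'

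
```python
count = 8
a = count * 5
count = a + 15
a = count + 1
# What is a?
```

Answer: 56

Derivation:
Trace (tracking a):
count = 8  # -> count = 8
a = count * 5  # -> a = 40
count = a + 15  # -> count = 55
a = count + 1  # -> a = 56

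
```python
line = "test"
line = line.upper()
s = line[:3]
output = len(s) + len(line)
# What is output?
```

Trace (tracking output):
line = 'test'  # -> line = 'test'
line = line.upper()  # -> line = 'TEST'
s = line[:3]  # -> s = 'TES'
output = len(s) + len(line)  # -> output = 7

Answer: 7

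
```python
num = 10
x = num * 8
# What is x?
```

Answer: 80

Derivation:
Trace (tracking x):
num = 10  # -> num = 10
x = num * 8  # -> x = 80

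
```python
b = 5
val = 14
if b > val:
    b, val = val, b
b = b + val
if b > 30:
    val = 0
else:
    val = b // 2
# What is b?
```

Answer: 19

Derivation:
Trace (tracking b):
b = 5  # -> b = 5
val = 14  # -> val = 14
if b > val:  # condition is False
b = b + val  # -> b = 19
if b > 30:  # condition is False
else:
    val = b // 2  # -> val = 9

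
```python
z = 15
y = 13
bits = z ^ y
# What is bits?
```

Trace (tracking bits):
z = 15  # -> z = 15
y = 13  # -> y = 13
bits = z ^ y  # -> bits = 2

Answer: 2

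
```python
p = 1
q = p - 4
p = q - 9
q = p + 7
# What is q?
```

Trace (tracking q):
p = 1  # -> p = 1
q = p - 4  # -> q = -3
p = q - 9  # -> p = -12
q = p + 7  # -> q = -5

Answer: -5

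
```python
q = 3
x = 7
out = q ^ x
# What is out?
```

Answer: 4

Derivation:
Trace (tracking out):
q = 3  # -> q = 3
x = 7  # -> x = 7
out = q ^ x  # -> out = 4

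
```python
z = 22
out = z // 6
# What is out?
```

Trace (tracking out):
z = 22  # -> z = 22
out = z // 6  # -> out = 3

Answer: 3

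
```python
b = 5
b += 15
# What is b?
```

Answer: 20

Derivation:
Trace (tracking b):
b = 5  # -> b = 5
b += 15  # -> b = 20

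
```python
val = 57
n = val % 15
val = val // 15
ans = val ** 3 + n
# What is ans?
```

Trace (tracking ans):
val = 57  # -> val = 57
n = val % 15  # -> n = 12
val = val // 15  # -> val = 3
ans = val ** 3 + n  # -> ans = 39

Answer: 39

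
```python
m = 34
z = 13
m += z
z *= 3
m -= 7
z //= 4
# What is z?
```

Answer: 9

Derivation:
Trace (tracking z):
m = 34  # -> m = 34
z = 13  # -> z = 13
m += z  # -> m = 47
z *= 3  # -> z = 39
m -= 7  # -> m = 40
z //= 4  # -> z = 9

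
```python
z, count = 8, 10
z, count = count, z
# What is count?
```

Answer: 8

Derivation:
Trace (tracking count):
z, count = (8, 10)  # -> z = 8, count = 10
z, count = (count, z)  # -> z = 10, count = 8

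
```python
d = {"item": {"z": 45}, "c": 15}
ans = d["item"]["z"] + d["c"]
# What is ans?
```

Answer: 60

Derivation:
Trace (tracking ans):
d = {'item': {'z': 45}, 'c': 15}  # -> d = {'item': {'z': 45}, 'c': 15}
ans = d['item']['z'] + d['c']  # -> ans = 60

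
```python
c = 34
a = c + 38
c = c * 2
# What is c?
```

Trace (tracking c):
c = 34  # -> c = 34
a = c + 38  # -> a = 72
c = c * 2  # -> c = 68

Answer: 68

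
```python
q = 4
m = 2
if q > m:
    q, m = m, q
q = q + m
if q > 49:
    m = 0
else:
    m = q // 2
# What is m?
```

Answer: 3

Derivation:
Trace (tracking m):
q = 4  # -> q = 4
m = 2  # -> m = 2
if q > m:  # condition is True
    q, m = (m, q)  # -> q = 2, m = 4
q = q + m  # -> q = 6
if q > 49:  # condition is False
else:
    m = q // 2  # -> m = 3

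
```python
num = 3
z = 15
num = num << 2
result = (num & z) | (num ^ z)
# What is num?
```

Answer: 12

Derivation:
Trace (tracking num):
num = 3  # -> num = 3
z = 15  # -> z = 15
num = num << 2  # -> num = 12
result = num & z | num ^ z  # -> result = 15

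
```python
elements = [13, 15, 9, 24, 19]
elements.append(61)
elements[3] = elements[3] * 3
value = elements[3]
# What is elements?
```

Answer: [13, 15, 9, 72, 19, 61]

Derivation:
Trace (tracking elements):
elements = [13, 15, 9, 24, 19]  # -> elements = [13, 15, 9, 24, 19]
elements.append(61)  # -> elements = [13, 15, 9, 24, 19, 61]
elements[3] = elements[3] * 3  # -> elements = [13, 15, 9, 72, 19, 61]
value = elements[3]  # -> value = 72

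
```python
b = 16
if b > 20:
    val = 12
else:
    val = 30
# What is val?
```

Trace (tracking val):
b = 16  # -> b = 16
if b > 20:  # condition is False
else:
    val = 30  # -> val = 30

Answer: 30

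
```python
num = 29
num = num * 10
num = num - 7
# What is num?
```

Answer: 283

Derivation:
Trace (tracking num):
num = 29  # -> num = 29
num = num * 10  # -> num = 290
num = num - 7  # -> num = 283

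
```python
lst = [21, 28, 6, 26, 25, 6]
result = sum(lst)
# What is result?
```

Trace (tracking result):
lst = [21, 28, 6, 26, 25, 6]  # -> lst = [21, 28, 6, 26, 25, 6]
result = sum(lst)  # -> result = 112

Answer: 112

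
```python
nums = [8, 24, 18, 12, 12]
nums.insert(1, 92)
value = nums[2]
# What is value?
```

Answer: 24

Derivation:
Trace (tracking value):
nums = [8, 24, 18, 12, 12]  # -> nums = [8, 24, 18, 12, 12]
nums.insert(1, 92)  # -> nums = [8, 92, 24, 18, 12, 12]
value = nums[2]  # -> value = 24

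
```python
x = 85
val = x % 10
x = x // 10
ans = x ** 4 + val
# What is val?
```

Trace (tracking val):
x = 85  # -> x = 85
val = x % 10  # -> val = 5
x = x // 10  # -> x = 8
ans = x ** 4 + val  # -> ans = 4101

Answer: 5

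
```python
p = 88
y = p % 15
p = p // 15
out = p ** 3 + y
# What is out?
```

Trace (tracking out):
p = 88  # -> p = 88
y = p % 15  # -> y = 13
p = p // 15  # -> p = 5
out = p ** 3 + y  # -> out = 138

Answer: 138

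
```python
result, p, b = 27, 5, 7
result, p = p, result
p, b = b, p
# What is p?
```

Answer: 7

Derivation:
Trace (tracking p):
result, p, b = (27, 5, 7)  # -> result = 27, p = 5, b = 7
result, p = (p, result)  # -> result = 5, p = 27
p, b = (b, p)  # -> p = 7, b = 27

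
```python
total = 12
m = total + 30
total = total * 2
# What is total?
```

Trace (tracking total):
total = 12  # -> total = 12
m = total + 30  # -> m = 42
total = total * 2  # -> total = 24

Answer: 24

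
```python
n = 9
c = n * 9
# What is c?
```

Trace (tracking c):
n = 9  # -> n = 9
c = n * 9  # -> c = 81

Answer: 81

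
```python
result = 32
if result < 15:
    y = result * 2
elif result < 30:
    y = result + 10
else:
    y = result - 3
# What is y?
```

Trace (tracking y):
result = 32  # -> result = 32
if result < 15:  # condition is False
elif result < 30:  # condition is False
else:
    y = result - 3  # -> y = 29

Answer: 29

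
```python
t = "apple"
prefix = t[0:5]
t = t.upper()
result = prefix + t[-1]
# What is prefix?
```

Trace (tracking prefix):
t = 'apple'  # -> t = 'apple'
prefix = t[0:5]  # -> prefix = 'apple'
t = t.upper()  # -> t = 'APPLE'
result = prefix + t[-1]  # -> result = 'appleE'

Answer: 'apple'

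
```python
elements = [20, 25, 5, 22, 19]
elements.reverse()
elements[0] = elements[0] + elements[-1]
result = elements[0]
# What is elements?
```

Trace (tracking elements):
elements = [20, 25, 5, 22, 19]  # -> elements = [20, 25, 5, 22, 19]
elements.reverse()  # -> elements = [19, 22, 5, 25, 20]
elements[0] = elements[0] + elements[-1]  # -> elements = [39, 22, 5, 25, 20]
result = elements[0]  # -> result = 39

Answer: [39, 22, 5, 25, 20]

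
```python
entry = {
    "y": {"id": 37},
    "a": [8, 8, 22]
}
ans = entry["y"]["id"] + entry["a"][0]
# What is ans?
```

Trace (tracking ans):
entry = {'y': {'id': 37}, 'a': [8, 8, 22]}  # -> entry = {'y': {'id': 37}, 'a': [8, 8, 22]}
ans = entry['y']['id'] + entry['a'][0]  # -> ans = 45

Answer: 45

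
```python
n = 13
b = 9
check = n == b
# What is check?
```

Trace (tracking check):
n = 13  # -> n = 13
b = 9  # -> b = 9
check = n == b  # -> check = False

Answer: False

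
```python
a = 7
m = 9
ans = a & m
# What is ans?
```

Answer: 1

Derivation:
Trace (tracking ans):
a = 7  # -> a = 7
m = 9  # -> m = 9
ans = a & m  # -> ans = 1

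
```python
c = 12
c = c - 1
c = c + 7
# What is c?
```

Trace (tracking c):
c = 12  # -> c = 12
c = c - 1  # -> c = 11
c = c + 7  # -> c = 18

Answer: 18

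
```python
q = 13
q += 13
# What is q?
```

Trace (tracking q):
q = 13  # -> q = 13
q += 13  # -> q = 26

Answer: 26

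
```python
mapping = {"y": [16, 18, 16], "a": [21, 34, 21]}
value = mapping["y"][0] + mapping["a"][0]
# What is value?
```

Answer: 37

Derivation:
Trace (tracking value):
mapping = {'y': [16, 18, 16], 'a': [21, 34, 21]}  # -> mapping = {'y': [16, 18, 16], 'a': [21, 34, 21]}
value = mapping['y'][0] + mapping['a'][0]  # -> value = 37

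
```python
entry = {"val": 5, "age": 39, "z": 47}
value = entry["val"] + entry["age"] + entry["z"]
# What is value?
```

Answer: 91

Derivation:
Trace (tracking value):
entry = {'val': 5, 'age': 39, 'z': 47}  # -> entry = {'val': 5, 'age': 39, 'z': 47}
value = entry['val'] + entry['age'] + entry['z']  # -> value = 91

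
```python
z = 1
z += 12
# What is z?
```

Trace (tracking z):
z = 1  # -> z = 1
z += 12  # -> z = 13

Answer: 13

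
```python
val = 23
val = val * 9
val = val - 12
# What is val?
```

Trace (tracking val):
val = 23  # -> val = 23
val = val * 9  # -> val = 207
val = val - 12  # -> val = 195

Answer: 195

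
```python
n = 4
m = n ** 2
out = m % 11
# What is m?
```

Trace (tracking m):
n = 4  # -> n = 4
m = n ** 2  # -> m = 16
out = m % 11  # -> out = 5

Answer: 16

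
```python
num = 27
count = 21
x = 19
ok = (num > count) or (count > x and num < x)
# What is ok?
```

Answer: True

Derivation:
Trace (tracking ok):
num = 27  # -> num = 27
count = 21  # -> count = 21
x = 19  # -> x = 19
ok = num > count or (count > x and num < x)  # -> ok = True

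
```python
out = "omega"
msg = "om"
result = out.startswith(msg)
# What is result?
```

Answer: True

Derivation:
Trace (tracking result):
out = 'omega'  # -> out = 'omega'
msg = 'om'  # -> msg = 'om'
result = out.startswith(msg)  # -> result = True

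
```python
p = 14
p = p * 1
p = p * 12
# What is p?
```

Trace (tracking p):
p = 14  # -> p = 14
p = p * 1  # -> p = 14
p = p * 12  # -> p = 168

Answer: 168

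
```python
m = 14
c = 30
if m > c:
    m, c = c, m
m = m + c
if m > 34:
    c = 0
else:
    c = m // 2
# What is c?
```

Trace (tracking c):
m = 14  # -> m = 14
c = 30  # -> c = 30
if m > c:  # condition is False
m = m + c  # -> m = 44
if m > 34:  # condition is True
    c = 0  # -> c = 0

Answer: 0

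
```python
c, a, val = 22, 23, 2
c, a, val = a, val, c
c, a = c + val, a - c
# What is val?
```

Trace (tracking val):
c, a, val = (22, 23, 2)  # -> c = 22, a = 23, val = 2
c, a, val = (a, val, c)  # -> c = 23, a = 2, val = 22
c, a = (c + val, a - c)  # -> c = 45, a = -21

Answer: 22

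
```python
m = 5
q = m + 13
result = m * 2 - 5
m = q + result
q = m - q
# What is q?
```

Answer: 5

Derivation:
Trace (tracking q):
m = 5  # -> m = 5
q = m + 13  # -> q = 18
result = m * 2 - 5  # -> result = 5
m = q + result  # -> m = 23
q = m - q  # -> q = 5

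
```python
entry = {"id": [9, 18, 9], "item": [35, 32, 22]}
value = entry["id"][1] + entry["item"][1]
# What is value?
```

Trace (tracking value):
entry = {'id': [9, 18, 9], 'item': [35, 32, 22]}  # -> entry = {'id': [9, 18, 9], 'item': [35, 32, 22]}
value = entry['id'][1] + entry['item'][1]  # -> value = 50

Answer: 50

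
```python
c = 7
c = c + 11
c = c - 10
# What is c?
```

Trace (tracking c):
c = 7  # -> c = 7
c = c + 11  # -> c = 18
c = c - 10  # -> c = 8

Answer: 8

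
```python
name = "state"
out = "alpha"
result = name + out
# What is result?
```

Answer: 'statealpha'

Derivation:
Trace (tracking result):
name = 'state'  # -> name = 'state'
out = 'alpha'  # -> out = 'alpha'
result = name + out  # -> result = 'statealpha'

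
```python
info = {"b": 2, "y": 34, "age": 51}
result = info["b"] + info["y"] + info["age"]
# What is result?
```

Answer: 87

Derivation:
Trace (tracking result):
info = {'b': 2, 'y': 34, 'age': 51}  # -> info = {'b': 2, 'y': 34, 'age': 51}
result = info['b'] + info['y'] + info['age']  # -> result = 87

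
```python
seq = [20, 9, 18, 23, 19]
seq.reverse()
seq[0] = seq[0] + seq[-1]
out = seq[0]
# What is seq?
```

Answer: [39, 23, 18, 9, 20]

Derivation:
Trace (tracking seq):
seq = [20, 9, 18, 23, 19]  # -> seq = [20, 9, 18, 23, 19]
seq.reverse()  # -> seq = [19, 23, 18, 9, 20]
seq[0] = seq[0] + seq[-1]  # -> seq = [39, 23, 18, 9, 20]
out = seq[0]  # -> out = 39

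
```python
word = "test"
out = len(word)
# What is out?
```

Trace (tracking out):
word = 'test'  # -> word = 'test'
out = len(word)  # -> out = 4

Answer: 4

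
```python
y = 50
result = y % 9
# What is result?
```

Answer: 5

Derivation:
Trace (tracking result):
y = 50  # -> y = 50
result = y % 9  # -> result = 5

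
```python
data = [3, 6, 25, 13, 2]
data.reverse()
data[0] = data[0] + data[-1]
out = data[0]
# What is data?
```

Trace (tracking data):
data = [3, 6, 25, 13, 2]  # -> data = [3, 6, 25, 13, 2]
data.reverse()  # -> data = [2, 13, 25, 6, 3]
data[0] = data[0] + data[-1]  # -> data = [5, 13, 25, 6, 3]
out = data[0]  # -> out = 5

Answer: [5, 13, 25, 6, 3]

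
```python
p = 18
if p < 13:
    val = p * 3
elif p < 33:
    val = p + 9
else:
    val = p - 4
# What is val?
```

Trace (tracking val):
p = 18  # -> p = 18
if p < 13:  # condition is False
elif p < 33:  # condition is True
    val = p + 9  # -> val = 27

Answer: 27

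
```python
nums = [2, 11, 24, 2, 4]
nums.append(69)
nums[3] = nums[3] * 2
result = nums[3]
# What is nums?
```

Answer: [2, 11, 24, 4, 4, 69]

Derivation:
Trace (tracking nums):
nums = [2, 11, 24, 2, 4]  # -> nums = [2, 11, 24, 2, 4]
nums.append(69)  # -> nums = [2, 11, 24, 2, 4, 69]
nums[3] = nums[3] * 2  # -> nums = [2, 11, 24, 4, 4, 69]
result = nums[3]  # -> result = 4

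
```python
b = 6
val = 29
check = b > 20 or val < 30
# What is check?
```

Answer: True

Derivation:
Trace (tracking check):
b = 6  # -> b = 6
val = 29  # -> val = 29
check = b > 20 or val < 30  # -> check = True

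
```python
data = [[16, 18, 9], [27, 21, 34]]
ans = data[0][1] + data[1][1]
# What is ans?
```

Trace (tracking ans):
data = [[16, 18, 9], [27, 21, 34]]  # -> data = [[16, 18, 9], [27, 21, 34]]
ans = data[0][1] + data[1][1]  # -> ans = 39

Answer: 39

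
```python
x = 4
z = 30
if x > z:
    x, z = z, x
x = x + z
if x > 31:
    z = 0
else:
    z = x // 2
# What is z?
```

Trace (tracking z):
x = 4  # -> x = 4
z = 30  # -> z = 30
if x > z:  # condition is False
x = x + z  # -> x = 34
if x > 31:  # condition is True
    z = 0  # -> z = 0

Answer: 0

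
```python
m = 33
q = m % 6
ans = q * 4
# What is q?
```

Answer: 3

Derivation:
Trace (tracking q):
m = 33  # -> m = 33
q = m % 6  # -> q = 3
ans = q * 4  # -> ans = 12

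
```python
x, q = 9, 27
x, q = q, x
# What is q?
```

Trace (tracking q):
x, q = (9, 27)  # -> x = 9, q = 27
x, q = (q, x)  # -> x = 27, q = 9

Answer: 9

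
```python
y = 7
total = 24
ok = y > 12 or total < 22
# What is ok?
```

Answer: False

Derivation:
Trace (tracking ok):
y = 7  # -> y = 7
total = 24  # -> total = 24
ok = y > 12 or total < 22  # -> ok = False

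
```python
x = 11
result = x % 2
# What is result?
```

Answer: 1

Derivation:
Trace (tracking result):
x = 11  # -> x = 11
result = x % 2  # -> result = 1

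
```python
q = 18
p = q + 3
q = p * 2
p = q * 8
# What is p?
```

Answer: 336

Derivation:
Trace (tracking p):
q = 18  # -> q = 18
p = q + 3  # -> p = 21
q = p * 2  # -> q = 42
p = q * 8  # -> p = 336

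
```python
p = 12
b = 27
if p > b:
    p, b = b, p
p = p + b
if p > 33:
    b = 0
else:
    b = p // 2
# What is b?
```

Trace (tracking b):
p = 12  # -> p = 12
b = 27  # -> b = 27
if p > b:  # condition is False
p = p + b  # -> p = 39
if p > 33:  # condition is True
    b = 0  # -> b = 0

Answer: 0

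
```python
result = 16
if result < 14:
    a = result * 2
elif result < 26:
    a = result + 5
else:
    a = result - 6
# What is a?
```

Trace (tracking a):
result = 16  # -> result = 16
if result < 14:  # condition is False
elif result < 26:  # condition is True
    a = result + 5  # -> a = 21

Answer: 21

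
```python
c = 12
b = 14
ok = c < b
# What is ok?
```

Answer: True

Derivation:
Trace (tracking ok):
c = 12  # -> c = 12
b = 14  # -> b = 14
ok = c < b  # -> ok = True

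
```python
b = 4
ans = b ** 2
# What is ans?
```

Trace (tracking ans):
b = 4  # -> b = 4
ans = b ** 2  # -> ans = 16

Answer: 16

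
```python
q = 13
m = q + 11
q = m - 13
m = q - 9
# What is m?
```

Trace (tracking m):
q = 13  # -> q = 13
m = q + 11  # -> m = 24
q = m - 13  # -> q = 11
m = q - 9  # -> m = 2

Answer: 2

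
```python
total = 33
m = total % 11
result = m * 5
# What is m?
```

Answer: 0

Derivation:
Trace (tracking m):
total = 33  # -> total = 33
m = total % 11  # -> m = 0
result = m * 5  # -> result = 0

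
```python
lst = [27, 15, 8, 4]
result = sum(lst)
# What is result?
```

Trace (tracking result):
lst = [27, 15, 8, 4]  # -> lst = [27, 15, 8, 4]
result = sum(lst)  # -> result = 54

Answer: 54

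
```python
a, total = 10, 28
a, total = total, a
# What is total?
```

Answer: 10

Derivation:
Trace (tracking total):
a, total = (10, 28)  # -> a = 10, total = 28
a, total = (total, a)  # -> a = 28, total = 10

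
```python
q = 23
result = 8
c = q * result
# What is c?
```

Trace (tracking c):
q = 23  # -> q = 23
result = 8  # -> result = 8
c = q * result  # -> c = 184

Answer: 184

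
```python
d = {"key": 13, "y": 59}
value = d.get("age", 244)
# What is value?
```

Trace (tracking value):
d = {'key': 13, 'y': 59}  # -> d = {'key': 13, 'y': 59}
value = d.get('age', 244)  # -> value = 244

Answer: 244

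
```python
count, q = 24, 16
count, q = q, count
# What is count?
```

Trace (tracking count):
count, q = (24, 16)  # -> count = 24, q = 16
count, q = (q, count)  # -> count = 16, q = 24

Answer: 16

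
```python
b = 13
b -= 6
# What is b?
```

Trace (tracking b):
b = 13  # -> b = 13
b -= 6  # -> b = 7

Answer: 7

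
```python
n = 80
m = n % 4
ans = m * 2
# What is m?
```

Trace (tracking m):
n = 80  # -> n = 80
m = n % 4  # -> m = 0
ans = m * 2  # -> ans = 0

Answer: 0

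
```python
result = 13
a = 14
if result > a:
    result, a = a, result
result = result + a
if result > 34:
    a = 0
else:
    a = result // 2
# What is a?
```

Answer: 13

Derivation:
Trace (tracking a):
result = 13  # -> result = 13
a = 14  # -> a = 14
if result > a:  # condition is False
result = result + a  # -> result = 27
if result > 34:  # condition is False
else:
    a = result // 2  # -> a = 13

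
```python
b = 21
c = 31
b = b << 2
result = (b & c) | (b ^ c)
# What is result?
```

Trace (tracking result):
b = 21  # -> b = 21
c = 31  # -> c = 31
b = b << 2  # -> b = 84
result = b & c | b ^ c  # -> result = 95

Answer: 95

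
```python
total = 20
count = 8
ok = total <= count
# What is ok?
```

Answer: False

Derivation:
Trace (tracking ok):
total = 20  # -> total = 20
count = 8  # -> count = 8
ok = total <= count  # -> ok = False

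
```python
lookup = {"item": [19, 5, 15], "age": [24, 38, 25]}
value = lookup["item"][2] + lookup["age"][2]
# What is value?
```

Answer: 40

Derivation:
Trace (tracking value):
lookup = {'item': [19, 5, 15], 'age': [24, 38, 25]}  # -> lookup = {'item': [19, 5, 15], 'age': [24, 38, 25]}
value = lookup['item'][2] + lookup['age'][2]  # -> value = 40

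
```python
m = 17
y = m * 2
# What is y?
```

Trace (tracking y):
m = 17  # -> m = 17
y = m * 2  # -> y = 34

Answer: 34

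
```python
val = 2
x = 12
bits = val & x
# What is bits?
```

Answer: 0

Derivation:
Trace (tracking bits):
val = 2  # -> val = 2
x = 12  # -> x = 12
bits = val & x  # -> bits = 0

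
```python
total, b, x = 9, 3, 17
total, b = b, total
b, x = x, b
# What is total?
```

Trace (tracking total):
total, b, x = (9, 3, 17)  # -> total = 9, b = 3, x = 17
total, b = (b, total)  # -> total = 3, b = 9
b, x = (x, b)  # -> b = 17, x = 9

Answer: 3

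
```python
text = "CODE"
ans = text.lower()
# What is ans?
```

Trace (tracking ans):
text = 'CODE'  # -> text = 'CODE'
ans = text.lower()  # -> ans = 'code'

Answer: 'code'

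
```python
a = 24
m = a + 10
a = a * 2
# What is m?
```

Trace (tracking m):
a = 24  # -> a = 24
m = a + 10  # -> m = 34
a = a * 2  # -> a = 48

Answer: 34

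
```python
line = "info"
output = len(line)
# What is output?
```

Trace (tracking output):
line = 'info'  # -> line = 'info'
output = len(line)  # -> output = 4

Answer: 4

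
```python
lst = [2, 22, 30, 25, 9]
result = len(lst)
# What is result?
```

Answer: 5

Derivation:
Trace (tracking result):
lst = [2, 22, 30, 25, 9]  # -> lst = [2, 22, 30, 25, 9]
result = len(lst)  # -> result = 5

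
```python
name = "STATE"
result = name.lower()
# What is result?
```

Answer: 'state'

Derivation:
Trace (tracking result):
name = 'STATE'  # -> name = 'STATE'
result = name.lower()  # -> result = 'state'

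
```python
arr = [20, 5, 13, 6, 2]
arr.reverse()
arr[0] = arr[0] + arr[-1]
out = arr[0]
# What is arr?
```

Trace (tracking arr):
arr = [20, 5, 13, 6, 2]  # -> arr = [20, 5, 13, 6, 2]
arr.reverse()  # -> arr = [2, 6, 13, 5, 20]
arr[0] = arr[0] + arr[-1]  # -> arr = [22, 6, 13, 5, 20]
out = arr[0]  # -> out = 22

Answer: [22, 6, 13, 5, 20]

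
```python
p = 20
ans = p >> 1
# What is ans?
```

Answer: 10

Derivation:
Trace (tracking ans):
p = 20  # -> p = 20
ans = p >> 1  # -> ans = 10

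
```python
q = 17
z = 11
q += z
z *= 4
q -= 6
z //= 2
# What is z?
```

Answer: 22

Derivation:
Trace (tracking z):
q = 17  # -> q = 17
z = 11  # -> z = 11
q += z  # -> q = 28
z *= 4  # -> z = 44
q -= 6  # -> q = 22
z //= 2  # -> z = 22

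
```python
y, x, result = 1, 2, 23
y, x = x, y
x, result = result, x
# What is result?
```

Answer: 1

Derivation:
Trace (tracking result):
y, x, result = (1, 2, 23)  # -> y = 1, x = 2, result = 23
y, x = (x, y)  # -> y = 2, x = 1
x, result = (result, x)  # -> x = 23, result = 1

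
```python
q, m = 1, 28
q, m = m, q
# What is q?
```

Trace (tracking q):
q, m = (1, 28)  # -> q = 1, m = 28
q, m = (m, q)  # -> q = 28, m = 1

Answer: 28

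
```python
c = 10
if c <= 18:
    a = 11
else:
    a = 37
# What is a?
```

Answer: 11

Derivation:
Trace (tracking a):
c = 10  # -> c = 10
if c <= 18:  # condition is True
    a = 11  # -> a = 11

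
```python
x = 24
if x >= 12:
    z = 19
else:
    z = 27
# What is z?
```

Trace (tracking z):
x = 24  # -> x = 24
if x >= 12:  # condition is True
    z = 19  # -> z = 19

Answer: 19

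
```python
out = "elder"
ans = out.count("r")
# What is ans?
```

Trace (tracking ans):
out = 'elder'  # -> out = 'elder'
ans = out.count('r')  # -> ans = 1

Answer: 1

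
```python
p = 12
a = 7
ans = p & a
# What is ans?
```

Answer: 4

Derivation:
Trace (tracking ans):
p = 12  # -> p = 12
a = 7  # -> a = 7
ans = p & a  # -> ans = 4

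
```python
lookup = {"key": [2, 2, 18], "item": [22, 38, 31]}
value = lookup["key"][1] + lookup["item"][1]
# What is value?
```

Answer: 40

Derivation:
Trace (tracking value):
lookup = {'key': [2, 2, 18], 'item': [22, 38, 31]}  # -> lookup = {'key': [2, 2, 18], 'item': [22, 38, 31]}
value = lookup['key'][1] + lookup['item'][1]  # -> value = 40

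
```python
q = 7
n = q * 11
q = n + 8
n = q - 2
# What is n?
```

Trace (tracking n):
q = 7  # -> q = 7
n = q * 11  # -> n = 77
q = n + 8  # -> q = 85
n = q - 2  # -> n = 83

Answer: 83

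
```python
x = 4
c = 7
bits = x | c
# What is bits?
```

Trace (tracking bits):
x = 4  # -> x = 4
c = 7  # -> c = 7
bits = x | c  # -> bits = 7

Answer: 7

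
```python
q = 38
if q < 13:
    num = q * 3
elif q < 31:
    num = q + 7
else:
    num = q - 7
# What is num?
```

Answer: 31

Derivation:
Trace (tracking num):
q = 38  # -> q = 38
if q < 13:  # condition is False
elif q < 31:  # condition is False
else:
    num = q - 7  # -> num = 31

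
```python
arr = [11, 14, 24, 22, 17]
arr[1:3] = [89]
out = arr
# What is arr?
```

Trace (tracking arr):
arr = [11, 14, 24, 22, 17]  # -> arr = [11, 14, 24, 22, 17]
arr[1:3] = [89]  # -> arr = [11, 89, 22, 17]
out = arr  # -> out = [11, 89, 22, 17]

Answer: [11, 89, 22, 17]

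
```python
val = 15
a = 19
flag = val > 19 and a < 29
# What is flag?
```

Trace (tracking flag):
val = 15  # -> val = 15
a = 19  # -> a = 19
flag = val > 19 and a < 29  # -> flag = False

Answer: False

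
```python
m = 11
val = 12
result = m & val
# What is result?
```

Trace (tracking result):
m = 11  # -> m = 11
val = 12  # -> val = 12
result = m & val  # -> result = 8

Answer: 8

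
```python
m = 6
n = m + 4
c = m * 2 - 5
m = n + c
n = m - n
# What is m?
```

Trace (tracking m):
m = 6  # -> m = 6
n = m + 4  # -> n = 10
c = m * 2 - 5  # -> c = 7
m = n + c  # -> m = 17
n = m - n  # -> n = 7

Answer: 17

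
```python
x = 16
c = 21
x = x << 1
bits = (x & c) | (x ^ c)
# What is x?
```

Answer: 32

Derivation:
Trace (tracking x):
x = 16  # -> x = 16
c = 21  # -> c = 21
x = x << 1  # -> x = 32
bits = x & c | x ^ c  # -> bits = 53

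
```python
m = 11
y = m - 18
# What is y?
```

Trace (tracking y):
m = 11  # -> m = 11
y = m - 18  # -> y = -7

Answer: -7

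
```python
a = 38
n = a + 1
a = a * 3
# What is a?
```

Answer: 114

Derivation:
Trace (tracking a):
a = 38  # -> a = 38
n = a + 1  # -> n = 39
a = a * 3  # -> a = 114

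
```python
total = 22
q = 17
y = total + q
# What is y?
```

Answer: 39

Derivation:
Trace (tracking y):
total = 22  # -> total = 22
q = 17  # -> q = 17
y = total + q  # -> y = 39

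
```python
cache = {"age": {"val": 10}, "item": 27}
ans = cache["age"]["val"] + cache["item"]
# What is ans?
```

Trace (tracking ans):
cache = {'age': {'val': 10}, 'item': 27}  # -> cache = {'age': {'val': 10}, 'item': 27}
ans = cache['age']['val'] + cache['item']  # -> ans = 37

Answer: 37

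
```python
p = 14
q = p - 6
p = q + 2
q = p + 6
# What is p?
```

Trace (tracking p):
p = 14  # -> p = 14
q = p - 6  # -> q = 8
p = q + 2  # -> p = 10
q = p + 6  # -> q = 16

Answer: 10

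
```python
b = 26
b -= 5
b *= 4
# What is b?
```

Answer: 84

Derivation:
Trace (tracking b):
b = 26  # -> b = 26
b -= 5  # -> b = 21
b *= 4  # -> b = 84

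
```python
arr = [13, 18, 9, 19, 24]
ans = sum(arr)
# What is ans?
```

Answer: 83

Derivation:
Trace (tracking ans):
arr = [13, 18, 9, 19, 24]  # -> arr = [13, 18, 9, 19, 24]
ans = sum(arr)  # -> ans = 83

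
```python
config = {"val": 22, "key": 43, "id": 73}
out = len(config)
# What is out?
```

Answer: 3

Derivation:
Trace (tracking out):
config = {'val': 22, 'key': 43, 'id': 73}  # -> config = {'val': 22, 'key': 43, 'id': 73}
out = len(config)  # -> out = 3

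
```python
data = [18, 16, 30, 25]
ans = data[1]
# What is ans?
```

Answer: 16

Derivation:
Trace (tracking ans):
data = [18, 16, 30, 25]  # -> data = [18, 16, 30, 25]
ans = data[1]  # -> ans = 16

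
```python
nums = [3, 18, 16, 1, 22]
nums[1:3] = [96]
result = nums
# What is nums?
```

Trace (tracking nums):
nums = [3, 18, 16, 1, 22]  # -> nums = [3, 18, 16, 1, 22]
nums[1:3] = [96]  # -> nums = [3, 96, 1, 22]
result = nums  # -> result = [3, 96, 1, 22]

Answer: [3, 96, 1, 22]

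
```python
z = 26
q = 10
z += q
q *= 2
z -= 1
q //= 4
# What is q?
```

Answer: 5

Derivation:
Trace (tracking q):
z = 26  # -> z = 26
q = 10  # -> q = 10
z += q  # -> z = 36
q *= 2  # -> q = 20
z -= 1  # -> z = 35
q //= 4  # -> q = 5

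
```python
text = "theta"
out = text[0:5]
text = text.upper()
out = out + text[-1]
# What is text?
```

Answer: 'THETA'

Derivation:
Trace (tracking text):
text = 'theta'  # -> text = 'theta'
out = text[0:5]  # -> out = 'theta'
text = text.upper()  # -> text = 'THETA'
out = out + text[-1]  # -> out = 'thetaA'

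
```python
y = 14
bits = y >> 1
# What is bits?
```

Trace (tracking bits):
y = 14  # -> y = 14
bits = y >> 1  # -> bits = 7

Answer: 7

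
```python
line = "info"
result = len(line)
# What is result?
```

Trace (tracking result):
line = 'info'  # -> line = 'info'
result = len(line)  # -> result = 4

Answer: 4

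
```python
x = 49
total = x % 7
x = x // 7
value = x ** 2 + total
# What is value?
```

Trace (tracking value):
x = 49  # -> x = 49
total = x % 7  # -> total = 0
x = x // 7  # -> x = 7
value = x ** 2 + total  # -> value = 49

Answer: 49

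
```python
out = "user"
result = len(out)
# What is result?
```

Trace (tracking result):
out = 'user'  # -> out = 'user'
result = len(out)  # -> result = 4

Answer: 4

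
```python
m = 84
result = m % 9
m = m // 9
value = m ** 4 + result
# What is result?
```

Trace (tracking result):
m = 84  # -> m = 84
result = m % 9  # -> result = 3
m = m // 9  # -> m = 9
value = m ** 4 + result  # -> value = 6564

Answer: 3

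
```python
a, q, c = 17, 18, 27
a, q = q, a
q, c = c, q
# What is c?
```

Trace (tracking c):
a, q, c = (17, 18, 27)  # -> a = 17, q = 18, c = 27
a, q = (q, a)  # -> a = 18, q = 17
q, c = (c, q)  # -> q = 27, c = 17

Answer: 17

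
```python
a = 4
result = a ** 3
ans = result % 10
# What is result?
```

Trace (tracking result):
a = 4  # -> a = 4
result = a ** 3  # -> result = 64
ans = result % 10  # -> ans = 4

Answer: 64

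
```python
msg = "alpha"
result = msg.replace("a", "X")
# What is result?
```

Answer: 'XlphX'

Derivation:
Trace (tracking result):
msg = 'alpha'  # -> msg = 'alpha'
result = msg.replace('a', 'X')  # -> result = 'XlphX'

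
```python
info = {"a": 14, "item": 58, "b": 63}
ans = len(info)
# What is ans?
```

Answer: 3

Derivation:
Trace (tracking ans):
info = {'a': 14, 'item': 58, 'b': 63}  # -> info = {'a': 14, 'item': 58, 'b': 63}
ans = len(info)  # -> ans = 3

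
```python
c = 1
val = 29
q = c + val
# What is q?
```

Answer: 30

Derivation:
Trace (tracking q):
c = 1  # -> c = 1
val = 29  # -> val = 29
q = c + val  # -> q = 30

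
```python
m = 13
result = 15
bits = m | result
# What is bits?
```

Trace (tracking bits):
m = 13  # -> m = 13
result = 15  # -> result = 15
bits = m | result  # -> bits = 15

Answer: 15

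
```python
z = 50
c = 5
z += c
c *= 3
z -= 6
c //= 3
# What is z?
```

Answer: 49

Derivation:
Trace (tracking z):
z = 50  # -> z = 50
c = 5  # -> c = 5
z += c  # -> z = 55
c *= 3  # -> c = 15
z -= 6  # -> z = 49
c //= 3  # -> c = 5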